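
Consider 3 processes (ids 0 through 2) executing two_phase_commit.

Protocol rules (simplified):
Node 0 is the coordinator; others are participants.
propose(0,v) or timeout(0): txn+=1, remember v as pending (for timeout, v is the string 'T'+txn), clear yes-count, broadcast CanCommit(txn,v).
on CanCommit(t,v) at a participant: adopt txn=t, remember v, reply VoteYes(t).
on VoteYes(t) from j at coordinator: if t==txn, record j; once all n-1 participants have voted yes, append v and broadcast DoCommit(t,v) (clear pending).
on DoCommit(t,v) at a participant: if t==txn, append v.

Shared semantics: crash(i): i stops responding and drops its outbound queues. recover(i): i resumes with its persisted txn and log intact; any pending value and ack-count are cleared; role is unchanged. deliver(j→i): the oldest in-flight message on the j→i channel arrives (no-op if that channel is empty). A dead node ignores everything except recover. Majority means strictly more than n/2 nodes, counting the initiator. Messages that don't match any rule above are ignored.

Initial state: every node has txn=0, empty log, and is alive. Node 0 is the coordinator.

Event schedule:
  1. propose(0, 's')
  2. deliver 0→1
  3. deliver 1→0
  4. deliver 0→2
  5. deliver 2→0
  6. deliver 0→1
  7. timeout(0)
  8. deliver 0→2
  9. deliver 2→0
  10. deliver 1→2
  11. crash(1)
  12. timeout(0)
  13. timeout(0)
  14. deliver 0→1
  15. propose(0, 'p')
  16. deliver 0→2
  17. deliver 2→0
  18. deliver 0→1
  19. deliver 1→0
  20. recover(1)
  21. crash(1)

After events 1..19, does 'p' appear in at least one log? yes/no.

step 1 propose(0,'s'): 0={coor,t=1,log=-}
step 2 deliver 0→1: 1={part,t=1,log=-}
step 3 deliver 1→0: —
step 4 deliver 0→2: 2={part,t=1,log=-}
step 5 deliver 2→0: 0={coor,t=1,log=s}
step 6 deliver 0→1: 1={part,t=1,log=s}
step 7 timeout(0): 0={coor,t=2,log=s}
step 8 deliver 0→2: 2={part,t=1,log=s}
step 9 deliver 2→0: —
step 10 deliver 1→2: —
step 11 crash(1): 1={✗part,t=1,log=s}
step 12 timeout(0): 0={coor,t=3,log=s}
step 13 timeout(0): 0={coor,t=4,log=s}
step 14 deliver 0→1: —
step 15 propose(0,'p'): 0={coor,t=5,log=s}
step 16 deliver 0→2: 2={part,t=2,log=s}
step 17 deliver 2→0: —
step 18 deliver 0→1: —
step 19 deliver 1→0: —

no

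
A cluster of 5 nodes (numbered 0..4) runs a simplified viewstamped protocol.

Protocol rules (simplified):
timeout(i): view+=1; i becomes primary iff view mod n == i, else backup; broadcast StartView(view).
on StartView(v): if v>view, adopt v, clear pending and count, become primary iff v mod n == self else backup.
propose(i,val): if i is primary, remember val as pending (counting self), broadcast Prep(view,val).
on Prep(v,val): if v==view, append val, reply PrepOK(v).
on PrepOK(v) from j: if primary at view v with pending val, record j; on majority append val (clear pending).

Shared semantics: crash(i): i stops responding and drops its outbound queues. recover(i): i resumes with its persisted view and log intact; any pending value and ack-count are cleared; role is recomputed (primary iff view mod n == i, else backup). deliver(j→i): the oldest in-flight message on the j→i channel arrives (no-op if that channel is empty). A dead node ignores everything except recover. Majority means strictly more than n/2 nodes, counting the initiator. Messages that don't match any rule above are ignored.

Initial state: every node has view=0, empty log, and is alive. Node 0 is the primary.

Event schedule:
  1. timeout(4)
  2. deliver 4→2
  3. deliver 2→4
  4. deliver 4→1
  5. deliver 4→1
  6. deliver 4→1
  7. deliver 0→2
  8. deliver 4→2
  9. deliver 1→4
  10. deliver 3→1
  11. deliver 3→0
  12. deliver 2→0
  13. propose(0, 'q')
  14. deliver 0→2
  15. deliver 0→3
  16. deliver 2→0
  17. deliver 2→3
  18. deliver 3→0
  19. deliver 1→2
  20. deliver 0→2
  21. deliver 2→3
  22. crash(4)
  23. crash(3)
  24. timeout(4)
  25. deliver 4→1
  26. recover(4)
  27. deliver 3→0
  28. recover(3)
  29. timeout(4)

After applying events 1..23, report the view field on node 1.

1

1. timeout(4):  <4:back v1 ->
2. deliver 4→2:  <2:back v1 ->
3. deliver 2→4:  nop
4. deliver 4→1:  <1:prim v1 ->
5. deliver 4→1:  nop
6. deliver 4→1:  nop
7. deliver 0→2:  nop
8. deliver 4→2:  nop
9. deliver 1→4:  nop
10. deliver 3→1:  nop
11. deliver 3→0:  nop
12. deliver 2→0:  nop
13. propose(0,'q'):  nop
14. deliver 0→2:  nop
15. deliver 0→3:  <3:back v0 q>
16. deliver 2→0:  nop
17. deliver 2→3:  nop
18. deliver 3→0:  nop
19. deliver 1→2:  nop
20. deliver 0→2:  nop
21. deliver 2→3:  nop
22. crash(4):  <4:✗back v1 ->
23. crash(3):  <3:✗back v0 q>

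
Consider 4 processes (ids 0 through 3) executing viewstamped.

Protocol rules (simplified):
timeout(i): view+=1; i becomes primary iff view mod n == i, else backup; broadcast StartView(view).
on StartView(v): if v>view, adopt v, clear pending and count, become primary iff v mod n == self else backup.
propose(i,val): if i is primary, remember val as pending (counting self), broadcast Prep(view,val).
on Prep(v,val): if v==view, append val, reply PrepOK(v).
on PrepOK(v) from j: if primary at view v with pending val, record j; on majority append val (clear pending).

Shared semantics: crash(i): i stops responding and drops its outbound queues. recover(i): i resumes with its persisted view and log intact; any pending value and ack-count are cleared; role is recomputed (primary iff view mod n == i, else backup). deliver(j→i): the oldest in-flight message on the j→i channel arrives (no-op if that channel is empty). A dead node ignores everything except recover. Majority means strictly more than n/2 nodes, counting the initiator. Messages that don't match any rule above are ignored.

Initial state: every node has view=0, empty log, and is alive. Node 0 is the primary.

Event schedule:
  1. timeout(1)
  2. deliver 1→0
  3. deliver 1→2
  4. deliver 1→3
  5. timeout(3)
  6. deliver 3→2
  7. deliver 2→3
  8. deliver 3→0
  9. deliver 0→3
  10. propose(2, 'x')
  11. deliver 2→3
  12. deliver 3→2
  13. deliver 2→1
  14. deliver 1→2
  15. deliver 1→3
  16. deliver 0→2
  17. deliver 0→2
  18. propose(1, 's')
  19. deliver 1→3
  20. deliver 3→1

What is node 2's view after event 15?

2

1. timeout(1):  <1:prim v1 ->
2. deliver 1→0:  <0:back v1 ->
3. deliver 1→2:  <2:back v1 ->
4. deliver 1→3:  <3:back v1 ->
5. timeout(3):  <3:back v2 ->
6. deliver 3→2:  <2:prim v2 ->
7. deliver 2→3:  nop
8. deliver 3→0:  <0:back v2 ->
9. deliver 0→3:  nop
10. propose(2,'x'):  nop
11. deliver 2→3:  <3:back v2 x>
12. deliver 3→2:  nop
13. deliver 2→1:  nop
14. deliver 1→2:  nop
15. deliver 1→3:  nop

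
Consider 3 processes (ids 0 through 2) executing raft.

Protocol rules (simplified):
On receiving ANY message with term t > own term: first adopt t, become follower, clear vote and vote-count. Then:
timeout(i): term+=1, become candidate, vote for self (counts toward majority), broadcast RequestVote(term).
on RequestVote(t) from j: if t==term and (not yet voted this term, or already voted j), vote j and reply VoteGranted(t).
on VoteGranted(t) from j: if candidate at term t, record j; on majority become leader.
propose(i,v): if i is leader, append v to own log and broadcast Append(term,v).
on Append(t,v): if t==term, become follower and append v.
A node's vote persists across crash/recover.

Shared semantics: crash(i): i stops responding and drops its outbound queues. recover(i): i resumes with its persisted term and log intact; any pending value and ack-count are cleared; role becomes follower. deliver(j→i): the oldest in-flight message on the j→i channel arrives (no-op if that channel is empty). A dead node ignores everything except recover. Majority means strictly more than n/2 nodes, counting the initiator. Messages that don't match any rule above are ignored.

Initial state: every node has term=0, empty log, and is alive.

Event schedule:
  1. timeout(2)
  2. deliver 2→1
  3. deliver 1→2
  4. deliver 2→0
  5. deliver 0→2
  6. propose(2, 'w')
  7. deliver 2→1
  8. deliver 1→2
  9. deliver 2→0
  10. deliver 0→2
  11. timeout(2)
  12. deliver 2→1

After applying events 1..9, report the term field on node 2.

step 1 timeout(2): 2={cand,t=1,log=-}
step 2 deliver 2→1: 1={foll,t=1,log=-}
step 3 deliver 1→2: 2={lead,t=1,log=-}
step 4 deliver 2→0: 0={foll,t=1,log=-}
step 5 deliver 0→2: —
step 6 propose(2,'w'): 2={lead,t=1,log=w}
step 7 deliver 2→1: 1={foll,t=1,log=w}
step 8 deliver 1→2: —
step 9 deliver 2→0: 0={foll,t=1,log=w}

1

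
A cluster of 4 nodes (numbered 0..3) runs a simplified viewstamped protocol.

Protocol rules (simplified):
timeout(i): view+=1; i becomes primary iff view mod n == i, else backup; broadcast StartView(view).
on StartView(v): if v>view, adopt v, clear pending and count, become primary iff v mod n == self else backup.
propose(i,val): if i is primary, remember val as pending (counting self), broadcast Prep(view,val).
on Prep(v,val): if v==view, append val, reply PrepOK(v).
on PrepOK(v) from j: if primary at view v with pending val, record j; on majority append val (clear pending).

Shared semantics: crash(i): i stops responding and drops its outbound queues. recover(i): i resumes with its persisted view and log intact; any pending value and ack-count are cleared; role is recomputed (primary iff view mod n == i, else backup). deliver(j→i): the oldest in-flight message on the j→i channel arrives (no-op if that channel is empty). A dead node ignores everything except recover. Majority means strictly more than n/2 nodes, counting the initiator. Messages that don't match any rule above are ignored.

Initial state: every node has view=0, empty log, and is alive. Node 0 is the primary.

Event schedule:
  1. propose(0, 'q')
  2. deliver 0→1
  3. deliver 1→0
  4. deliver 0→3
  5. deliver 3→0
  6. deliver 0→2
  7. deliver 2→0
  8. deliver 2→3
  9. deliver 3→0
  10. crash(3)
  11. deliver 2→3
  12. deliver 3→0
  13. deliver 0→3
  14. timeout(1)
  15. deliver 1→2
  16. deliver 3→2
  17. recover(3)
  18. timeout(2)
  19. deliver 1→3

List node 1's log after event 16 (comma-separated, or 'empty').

q

1. propose(0,'q'):  nop
2. deliver 0→1:  <1:back v0 q>
3. deliver 1→0:  nop
4. deliver 0→3:  <3:back v0 q>
5. deliver 3→0:  <0:prim v0 q>
6. deliver 0→2:  <2:back v0 q>
7. deliver 2→0:  nop
8. deliver 2→3:  nop
9. deliver 3→0:  nop
10. crash(3):  <3:✗back v0 q>
11. deliver 2→3:  nop
12. deliver 3→0:  nop
13. deliver 0→3:  nop
14. timeout(1):  <1:prim v1 q>
15. deliver 1→2:  <2:back v1 q>
16. deliver 3→2:  nop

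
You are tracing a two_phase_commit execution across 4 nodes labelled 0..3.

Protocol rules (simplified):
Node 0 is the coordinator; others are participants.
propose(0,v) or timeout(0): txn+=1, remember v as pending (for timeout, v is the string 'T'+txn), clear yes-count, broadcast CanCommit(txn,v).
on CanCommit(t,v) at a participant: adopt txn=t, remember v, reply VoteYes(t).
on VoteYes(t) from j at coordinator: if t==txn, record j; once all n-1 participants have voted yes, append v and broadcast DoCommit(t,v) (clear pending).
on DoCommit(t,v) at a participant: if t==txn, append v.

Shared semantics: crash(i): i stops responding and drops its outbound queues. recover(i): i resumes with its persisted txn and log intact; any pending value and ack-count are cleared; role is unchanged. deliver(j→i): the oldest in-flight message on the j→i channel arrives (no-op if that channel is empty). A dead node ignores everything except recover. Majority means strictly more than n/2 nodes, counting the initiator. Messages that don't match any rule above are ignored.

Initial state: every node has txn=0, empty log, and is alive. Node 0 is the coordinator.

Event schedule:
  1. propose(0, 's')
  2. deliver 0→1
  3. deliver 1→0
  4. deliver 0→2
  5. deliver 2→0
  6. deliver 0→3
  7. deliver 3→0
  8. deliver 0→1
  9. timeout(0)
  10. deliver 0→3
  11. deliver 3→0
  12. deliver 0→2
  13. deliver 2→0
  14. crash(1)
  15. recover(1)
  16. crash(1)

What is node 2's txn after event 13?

1

[1] propose(0,'s') → N0(coor t1 [-])
[2] deliver 0→1 → N1(part t1 [-])
[3] deliver 1→0 → ∅
[4] deliver 0→2 → N2(part t1 [-])
[5] deliver 2→0 → ∅
[6] deliver 0→3 → N3(part t1 [-])
[7] deliver 3→0 → N0(coor t1 [s])
[8] deliver 0→1 → N1(part t1 [s])
[9] timeout(0) → N0(coor t2 [s])
[10] deliver 0→3 → N3(part t1 [s])
[11] deliver 3→0 → ∅
[12] deliver 0→2 → N2(part t1 [s])
[13] deliver 2→0 → ∅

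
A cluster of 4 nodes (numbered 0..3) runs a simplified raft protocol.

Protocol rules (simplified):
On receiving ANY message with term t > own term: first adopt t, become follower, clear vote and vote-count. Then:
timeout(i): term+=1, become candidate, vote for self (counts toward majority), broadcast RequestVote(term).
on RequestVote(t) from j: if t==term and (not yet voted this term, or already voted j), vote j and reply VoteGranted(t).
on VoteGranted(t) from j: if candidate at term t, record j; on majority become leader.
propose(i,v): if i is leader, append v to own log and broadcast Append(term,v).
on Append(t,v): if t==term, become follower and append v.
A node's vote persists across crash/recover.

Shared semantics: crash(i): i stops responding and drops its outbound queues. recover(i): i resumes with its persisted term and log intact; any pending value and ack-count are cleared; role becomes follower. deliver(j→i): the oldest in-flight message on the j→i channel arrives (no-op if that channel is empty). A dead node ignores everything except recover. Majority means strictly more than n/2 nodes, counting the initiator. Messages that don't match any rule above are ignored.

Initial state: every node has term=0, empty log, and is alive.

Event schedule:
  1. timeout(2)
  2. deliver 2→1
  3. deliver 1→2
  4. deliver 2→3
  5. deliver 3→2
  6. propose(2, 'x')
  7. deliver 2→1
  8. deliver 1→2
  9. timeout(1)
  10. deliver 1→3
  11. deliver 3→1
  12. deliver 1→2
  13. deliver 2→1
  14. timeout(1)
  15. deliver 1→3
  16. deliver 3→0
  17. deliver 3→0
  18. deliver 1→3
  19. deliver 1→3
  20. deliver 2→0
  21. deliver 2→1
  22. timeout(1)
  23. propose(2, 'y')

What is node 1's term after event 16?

3

step 1 timeout(2): 2={cand,t=1,log=-}
step 2 deliver 2→1: 1={foll,t=1,log=-}
step 3 deliver 1→2: —
step 4 deliver 2→3: 3={foll,t=1,log=-}
step 5 deliver 3→2: 2={lead,t=1,log=-}
step 6 propose(2,'x'): 2={lead,t=1,log=x}
step 7 deliver 2→1: 1={foll,t=1,log=x}
step 8 deliver 1→2: —
step 9 timeout(1): 1={cand,t=2,log=x}
step 10 deliver 1→3: 3={foll,t=2,log=-}
step 11 deliver 3→1: —
step 12 deliver 1→2: 2={foll,t=2,log=x}
step 13 deliver 2→1: 1={lead,t=2,log=x}
step 14 timeout(1): 1={cand,t=3,log=x}
step 15 deliver 1→3: 3={foll,t=3,log=-}
step 16 deliver 3→0: —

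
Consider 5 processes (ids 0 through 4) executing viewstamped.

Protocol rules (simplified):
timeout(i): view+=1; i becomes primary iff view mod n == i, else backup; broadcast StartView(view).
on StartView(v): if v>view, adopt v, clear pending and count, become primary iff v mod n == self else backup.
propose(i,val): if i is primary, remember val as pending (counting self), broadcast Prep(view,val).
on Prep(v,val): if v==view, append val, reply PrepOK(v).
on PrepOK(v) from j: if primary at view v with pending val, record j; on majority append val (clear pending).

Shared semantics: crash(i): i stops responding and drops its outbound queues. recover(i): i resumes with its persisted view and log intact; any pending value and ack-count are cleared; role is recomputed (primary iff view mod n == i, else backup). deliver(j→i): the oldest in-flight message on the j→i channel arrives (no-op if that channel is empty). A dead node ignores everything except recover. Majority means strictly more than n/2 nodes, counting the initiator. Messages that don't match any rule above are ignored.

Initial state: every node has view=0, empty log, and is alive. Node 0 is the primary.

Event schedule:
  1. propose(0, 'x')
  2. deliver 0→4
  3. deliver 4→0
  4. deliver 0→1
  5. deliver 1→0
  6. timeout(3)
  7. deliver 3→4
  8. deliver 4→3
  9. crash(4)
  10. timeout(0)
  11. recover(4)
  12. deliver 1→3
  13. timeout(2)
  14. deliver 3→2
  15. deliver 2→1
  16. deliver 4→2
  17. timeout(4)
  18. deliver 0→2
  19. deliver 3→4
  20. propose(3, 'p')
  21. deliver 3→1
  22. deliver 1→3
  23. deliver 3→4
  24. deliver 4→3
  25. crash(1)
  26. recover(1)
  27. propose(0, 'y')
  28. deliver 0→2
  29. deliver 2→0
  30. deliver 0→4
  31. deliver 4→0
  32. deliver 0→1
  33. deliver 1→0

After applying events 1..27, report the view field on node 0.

[1] propose(0,'x') → ∅
[2] deliver 0→4 → N4(back v0 [x])
[3] deliver 4→0 → ∅
[4] deliver 0→1 → N1(back v0 [x])
[5] deliver 1→0 → N0(prim v0 [x])
[6] timeout(3) → N3(back v1 [-])
[7] deliver 3→4 → N4(back v1 [x])
[8] deliver 4→3 → ∅
[9] crash(4) → N4(✗back v1 [x])
[10] timeout(0) → N0(back v1 [x])
[11] recover(4) → N4(back v1 [x])
[12] deliver 1→3 → ∅
[13] timeout(2) → N2(back v1 [-])
[14] deliver 3→2 → ∅
[15] deliver 2→1 → N1(prim v1 [x])
[16] deliver 4→2 → ∅
[17] timeout(4) → N4(back v2 [x])
[18] deliver 0→2 → ∅
[19] deliver 3→4 → ∅
[20] propose(3,'p') → ∅
[21] deliver 3→1 → ∅
[22] deliver 1→3 → ∅
[23] deliver 3→4 → ∅
[24] deliver 4→3 → N3(back v2 [-])
[25] crash(1) → N1(✗prim v1 [x])
[26] recover(1) → N1(prim v1 [x])
[27] propose(0,'y') → ∅

1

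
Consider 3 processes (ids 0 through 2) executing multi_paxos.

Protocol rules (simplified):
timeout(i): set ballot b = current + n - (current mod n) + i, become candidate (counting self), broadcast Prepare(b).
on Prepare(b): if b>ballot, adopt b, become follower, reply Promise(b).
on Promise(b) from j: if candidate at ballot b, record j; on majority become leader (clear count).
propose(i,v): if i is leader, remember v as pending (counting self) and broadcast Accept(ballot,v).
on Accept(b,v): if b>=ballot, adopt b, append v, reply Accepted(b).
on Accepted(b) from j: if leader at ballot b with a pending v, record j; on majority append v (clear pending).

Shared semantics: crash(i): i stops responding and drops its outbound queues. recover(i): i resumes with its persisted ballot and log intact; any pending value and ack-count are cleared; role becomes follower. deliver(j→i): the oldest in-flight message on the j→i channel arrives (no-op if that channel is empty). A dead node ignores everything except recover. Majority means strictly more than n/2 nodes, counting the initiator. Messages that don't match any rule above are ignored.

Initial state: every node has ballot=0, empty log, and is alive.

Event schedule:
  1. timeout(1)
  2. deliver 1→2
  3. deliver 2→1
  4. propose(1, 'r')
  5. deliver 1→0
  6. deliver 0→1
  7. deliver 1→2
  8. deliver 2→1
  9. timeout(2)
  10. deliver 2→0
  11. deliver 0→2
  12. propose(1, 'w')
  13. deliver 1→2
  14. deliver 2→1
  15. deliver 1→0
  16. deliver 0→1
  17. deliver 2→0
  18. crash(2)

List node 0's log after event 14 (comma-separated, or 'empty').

empty

after 1 — timeout(1): n1:cand/b4/[-]
after 2 — deliver 1→2: n2:foll/b4/[-]
after 3 — deliver 2→1: n1:lead/b4/[-]
after 4 — propose(1,'r'): ·
after 5 — deliver 1→0: n0:foll/b4/[-]
after 6 — deliver 0→1: ·
after 7 — deliver 1→2: n2:foll/b4/[r]
after 8 — deliver 2→1: n1:lead/b4/[r]
after 9 — timeout(2): n2:cand/b8/[r]
after 10 — deliver 2→0: n0:foll/b8/[-]
after 11 — deliver 0→2: n2:lead/b8/[r]
after 12 — propose(1,'w'): ·
after 13 — deliver 1→2: ·
after 14 — deliver 2→1: n1:foll/b8/[r]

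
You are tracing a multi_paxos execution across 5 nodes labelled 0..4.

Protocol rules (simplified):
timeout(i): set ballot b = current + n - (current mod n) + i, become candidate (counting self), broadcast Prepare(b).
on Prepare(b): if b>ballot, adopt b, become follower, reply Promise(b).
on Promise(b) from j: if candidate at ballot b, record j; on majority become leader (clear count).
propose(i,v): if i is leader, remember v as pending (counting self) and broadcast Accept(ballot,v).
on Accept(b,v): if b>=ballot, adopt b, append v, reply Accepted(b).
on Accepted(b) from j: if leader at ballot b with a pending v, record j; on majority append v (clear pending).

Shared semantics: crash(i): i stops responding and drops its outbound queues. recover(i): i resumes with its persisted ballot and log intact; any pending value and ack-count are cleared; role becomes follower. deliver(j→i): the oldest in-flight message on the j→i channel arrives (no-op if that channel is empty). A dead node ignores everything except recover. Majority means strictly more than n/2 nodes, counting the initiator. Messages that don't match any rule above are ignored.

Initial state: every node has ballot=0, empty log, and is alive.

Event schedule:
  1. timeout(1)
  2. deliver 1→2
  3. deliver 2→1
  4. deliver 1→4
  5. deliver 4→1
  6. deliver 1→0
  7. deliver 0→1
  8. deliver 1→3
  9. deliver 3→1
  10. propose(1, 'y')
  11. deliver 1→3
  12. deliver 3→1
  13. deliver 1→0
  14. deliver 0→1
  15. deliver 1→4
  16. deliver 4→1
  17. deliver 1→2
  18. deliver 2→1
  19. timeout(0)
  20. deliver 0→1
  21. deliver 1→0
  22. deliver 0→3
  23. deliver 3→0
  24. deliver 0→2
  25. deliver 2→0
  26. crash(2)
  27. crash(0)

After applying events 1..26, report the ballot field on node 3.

10

step 1 timeout(1): 1={cand,b=6,log=-}
step 2 deliver 1→2: 2={foll,b=6,log=-}
step 3 deliver 2→1: —
step 4 deliver 1→4: 4={foll,b=6,log=-}
step 5 deliver 4→1: 1={lead,b=6,log=-}
step 6 deliver 1→0: 0={foll,b=6,log=-}
step 7 deliver 0→1: —
step 8 deliver 1→3: 3={foll,b=6,log=-}
step 9 deliver 3→1: —
step 10 propose(1,'y'): —
step 11 deliver 1→3: 3={foll,b=6,log=y}
step 12 deliver 3→1: —
step 13 deliver 1→0: 0={foll,b=6,log=y}
step 14 deliver 0→1: 1={lead,b=6,log=y}
step 15 deliver 1→4: 4={foll,b=6,log=y}
step 16 deliver 4→1: —
step 17 deliver 1→2: 2={foll,b=6,log=y}
step 18 deliver 2→1: —
step 19 timeout(0): 0={cand,b=10,log=y}
step 20 deliver 0→1: 1={foll,b=10,log=y}
step 21 deliver 1→0: —
step 22 deliver 0→3: 3={foll,b=10,log=y}
step 23 deliver 3→0: 0={lead,b=10,log=y}
step 24 deliver 0→2: 2={foll,b=10,log=y}
step 25 deliver 2→0: —
step 26 crash(2): 2={✗foll,b=10,log=y}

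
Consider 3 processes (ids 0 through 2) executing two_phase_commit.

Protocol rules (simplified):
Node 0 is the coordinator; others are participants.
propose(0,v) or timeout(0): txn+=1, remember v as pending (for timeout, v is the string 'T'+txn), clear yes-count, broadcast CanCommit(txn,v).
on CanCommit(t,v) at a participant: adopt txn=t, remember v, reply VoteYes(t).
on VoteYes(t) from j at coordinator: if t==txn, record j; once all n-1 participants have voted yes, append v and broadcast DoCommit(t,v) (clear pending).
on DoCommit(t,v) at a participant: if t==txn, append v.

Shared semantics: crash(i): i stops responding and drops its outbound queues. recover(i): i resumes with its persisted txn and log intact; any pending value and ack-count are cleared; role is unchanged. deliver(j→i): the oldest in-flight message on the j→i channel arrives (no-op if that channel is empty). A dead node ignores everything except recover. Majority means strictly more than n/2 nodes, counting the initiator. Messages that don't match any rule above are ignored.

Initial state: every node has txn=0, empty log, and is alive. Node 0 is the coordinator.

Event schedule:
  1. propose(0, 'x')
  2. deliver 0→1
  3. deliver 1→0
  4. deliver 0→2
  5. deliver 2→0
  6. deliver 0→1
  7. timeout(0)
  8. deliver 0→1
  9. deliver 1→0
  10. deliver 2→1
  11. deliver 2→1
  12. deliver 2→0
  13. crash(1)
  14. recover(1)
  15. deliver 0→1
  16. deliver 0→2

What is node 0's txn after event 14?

2

after 1 — propose(0,'x'): n0:coor/t1/[-]
after 2 — deliver 0→1: n1:part/t1/[-]
after 3 — deliver 1→0: ·
after 4 — deliver 0→2: n2:part/t1/[-]
after 5 — deliver 2→0: n0:coor/t1/[x]
after 6 — deliver 0→1: n1:part/t1/[x]
after 7 — timeout(0): n0:coor/t2/[x]
after 8 — deliver 0→1: n1:part/t2/[x]
after 9 — deliver 1→0: ·
after 10 — deliver 2→1: ·
after 11 — deliver 2→1: ·
after 12 — deliver 2→0: ·
after 13 — crash(1): n1:✗part/t2/[x]
after 14 — recover(1): n1:part/t2/[x]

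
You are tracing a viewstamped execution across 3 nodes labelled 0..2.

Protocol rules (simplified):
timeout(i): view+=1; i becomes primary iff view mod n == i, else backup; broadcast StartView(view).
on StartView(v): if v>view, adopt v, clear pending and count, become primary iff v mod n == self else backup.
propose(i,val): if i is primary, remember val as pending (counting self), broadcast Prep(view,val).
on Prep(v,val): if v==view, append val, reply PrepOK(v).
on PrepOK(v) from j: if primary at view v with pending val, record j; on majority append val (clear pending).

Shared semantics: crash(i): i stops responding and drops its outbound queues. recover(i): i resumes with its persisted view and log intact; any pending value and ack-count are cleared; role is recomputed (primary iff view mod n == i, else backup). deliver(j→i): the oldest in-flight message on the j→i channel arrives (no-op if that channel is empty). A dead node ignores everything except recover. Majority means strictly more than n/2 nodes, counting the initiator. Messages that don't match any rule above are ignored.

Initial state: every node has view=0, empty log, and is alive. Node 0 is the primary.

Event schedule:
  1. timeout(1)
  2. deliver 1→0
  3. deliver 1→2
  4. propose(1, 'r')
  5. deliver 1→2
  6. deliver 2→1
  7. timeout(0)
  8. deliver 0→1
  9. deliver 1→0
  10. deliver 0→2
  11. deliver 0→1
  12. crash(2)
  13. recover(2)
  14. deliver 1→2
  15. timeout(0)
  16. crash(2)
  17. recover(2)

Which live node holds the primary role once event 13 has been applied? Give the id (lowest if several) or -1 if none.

2

[1] timeout(1) → N1(prim v1 [-])
[2] deliver 1→0 → N0(back v1 [-])
[3] deliver 1→2 → N2(back v1 [-])
[4] propose(1,'r') → ∅
[5] deliver 1→2 → N2(back v1 [r])
[6] deliver 2→1 → N1(prim v1 [r])
[7] timeout(0) → N0(back v2 [-])
[8] deliver 0→1 → N1(back v2 [r])
[9] deliver 1→0 → ∅
[10] deliver 0→2 → N2(prim v2 [r])
[11] deliver 0→1 → ∅
[12] crash(2) → N2(✗prim v2 [r])
[13] recover(2) → N2(prim v2 [r])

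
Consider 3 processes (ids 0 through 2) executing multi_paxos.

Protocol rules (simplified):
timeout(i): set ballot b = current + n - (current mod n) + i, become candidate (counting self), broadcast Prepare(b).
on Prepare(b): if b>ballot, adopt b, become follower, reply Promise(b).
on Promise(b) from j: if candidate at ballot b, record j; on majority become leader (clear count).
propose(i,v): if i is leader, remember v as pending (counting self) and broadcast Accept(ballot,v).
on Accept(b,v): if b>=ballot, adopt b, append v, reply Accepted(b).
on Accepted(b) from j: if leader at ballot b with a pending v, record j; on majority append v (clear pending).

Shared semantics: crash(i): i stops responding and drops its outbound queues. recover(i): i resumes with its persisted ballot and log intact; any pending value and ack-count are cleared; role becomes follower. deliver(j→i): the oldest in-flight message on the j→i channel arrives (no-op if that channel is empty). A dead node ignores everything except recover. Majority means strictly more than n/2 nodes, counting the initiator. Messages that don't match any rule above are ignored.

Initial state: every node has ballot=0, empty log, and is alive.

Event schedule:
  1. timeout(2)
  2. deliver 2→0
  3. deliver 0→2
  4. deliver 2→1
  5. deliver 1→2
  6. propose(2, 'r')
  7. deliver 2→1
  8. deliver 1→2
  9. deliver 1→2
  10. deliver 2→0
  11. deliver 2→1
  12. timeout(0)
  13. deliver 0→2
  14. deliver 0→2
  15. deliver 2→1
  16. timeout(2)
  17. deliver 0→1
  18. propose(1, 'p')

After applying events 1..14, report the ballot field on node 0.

6

step 1 timeout(2): 2={cand,b=5,log=-}
step 2 deliver 2→0: 0={foll,b=5,log=-}
step 3 deliver 0→2: 2={lead,b=5,log=-}
step 4 deliver 2→1: 1={foll,b=5,log=-}
step 5 deliver 1→2: —
step 6 propose(2,'r'): —
step 7 deliver 2→1: 1={foll,b=5,log=r}
step 8 deliver 1→2: 2={lead,b=5,log=r}
step 9 deliver 1→2: —
step 10 deliver 2→0: 0={foll,b=5,log=r}
step 11 deliver 2→1: —
step 12 timeout(0): 0={cand,b=6,log=r}
step 13 deliver 0→2: —
step 14 deliver 0→2: 2={foll,b=6,log=r}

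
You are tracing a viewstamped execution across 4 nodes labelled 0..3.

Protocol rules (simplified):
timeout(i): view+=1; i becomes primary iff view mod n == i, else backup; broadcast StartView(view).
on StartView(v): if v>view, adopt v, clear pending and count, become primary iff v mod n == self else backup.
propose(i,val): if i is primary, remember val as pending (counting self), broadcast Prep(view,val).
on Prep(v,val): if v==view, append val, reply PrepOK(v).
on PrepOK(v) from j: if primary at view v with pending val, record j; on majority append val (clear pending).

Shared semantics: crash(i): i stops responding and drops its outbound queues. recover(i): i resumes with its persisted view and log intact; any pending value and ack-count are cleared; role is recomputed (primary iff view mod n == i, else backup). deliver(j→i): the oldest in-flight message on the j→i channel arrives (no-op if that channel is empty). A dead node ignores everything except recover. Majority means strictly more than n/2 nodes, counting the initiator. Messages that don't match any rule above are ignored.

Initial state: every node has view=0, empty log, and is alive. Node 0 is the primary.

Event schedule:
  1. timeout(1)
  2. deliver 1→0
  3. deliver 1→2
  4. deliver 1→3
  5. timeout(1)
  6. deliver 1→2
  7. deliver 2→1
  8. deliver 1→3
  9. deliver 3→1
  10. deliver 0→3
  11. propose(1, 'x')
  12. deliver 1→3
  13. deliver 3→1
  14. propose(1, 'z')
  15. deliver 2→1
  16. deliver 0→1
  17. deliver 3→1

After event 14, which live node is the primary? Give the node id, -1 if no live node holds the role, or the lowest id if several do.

2

1. timeout(1):  <1:prim v1 ->
2. deliver 1→0:  <0:back v1 ->
3. deliver 1→2:  <2:back v1 ->
4. deliver 1→3:  <3:back v1 ->
5. timeout(1):  <1:back v2 ->
6. deliver 1→2:  <2:prim v2 ->
7. deliver 2→1:  nop
8. deliver 1→3:  <3:back v2 ->
9. deliver 3→1:  nop
10. deliver 0→3:  nop
11. propose(1,'x'):  nop
12. deliver 1→3:  nop
13. deliver 3→1:  nop
14. propose(1,'z'):  nop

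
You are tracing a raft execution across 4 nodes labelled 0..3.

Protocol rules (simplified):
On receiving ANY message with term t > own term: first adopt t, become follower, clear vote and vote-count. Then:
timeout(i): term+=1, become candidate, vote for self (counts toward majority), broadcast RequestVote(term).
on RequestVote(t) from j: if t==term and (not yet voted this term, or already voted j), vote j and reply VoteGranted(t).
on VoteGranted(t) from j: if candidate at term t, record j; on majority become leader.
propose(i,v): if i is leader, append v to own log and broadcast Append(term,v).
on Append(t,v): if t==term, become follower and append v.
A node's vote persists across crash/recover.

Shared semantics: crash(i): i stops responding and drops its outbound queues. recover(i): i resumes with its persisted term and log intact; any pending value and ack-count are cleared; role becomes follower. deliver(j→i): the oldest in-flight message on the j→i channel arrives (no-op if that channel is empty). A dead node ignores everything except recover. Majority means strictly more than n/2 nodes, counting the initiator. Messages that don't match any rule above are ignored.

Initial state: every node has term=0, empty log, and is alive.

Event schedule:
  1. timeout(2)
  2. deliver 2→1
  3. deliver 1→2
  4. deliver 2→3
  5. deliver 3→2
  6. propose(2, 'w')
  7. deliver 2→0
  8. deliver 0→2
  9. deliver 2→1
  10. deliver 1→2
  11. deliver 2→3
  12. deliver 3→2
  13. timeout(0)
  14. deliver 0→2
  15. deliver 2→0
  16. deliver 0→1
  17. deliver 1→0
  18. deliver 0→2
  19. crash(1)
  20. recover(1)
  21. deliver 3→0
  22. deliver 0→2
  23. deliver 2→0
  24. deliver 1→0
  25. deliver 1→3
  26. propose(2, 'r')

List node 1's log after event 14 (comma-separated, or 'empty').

w

[1] timeout(2) → N2(cand t1 [-])
[2] deliver 2→1 → N1(foll t1 [-])
[3] deliver 1→2 → ∅
[4] deliver 2→3 → N3(foll t1 [-])
[5] deliver 3→2 → N2(lead t1 [-])
[6] propose(2,'w') → N2(lead t1 [w])
[7] deliver 2→0 → N0(foll t1 [-])
[8] deliver 0→2 → ∅
[9] deliver 2→1 → N1(foll t1 [w])
[10] deliver 1→2 → ∅
[11] deliver 2→3 → N3(foll t1 [w])
[12] deliver 3→2 → ∅
[13] timeout(0) → N0(cand t2 [-])
[14] deliver 0→2 → N2(foll t2 [w])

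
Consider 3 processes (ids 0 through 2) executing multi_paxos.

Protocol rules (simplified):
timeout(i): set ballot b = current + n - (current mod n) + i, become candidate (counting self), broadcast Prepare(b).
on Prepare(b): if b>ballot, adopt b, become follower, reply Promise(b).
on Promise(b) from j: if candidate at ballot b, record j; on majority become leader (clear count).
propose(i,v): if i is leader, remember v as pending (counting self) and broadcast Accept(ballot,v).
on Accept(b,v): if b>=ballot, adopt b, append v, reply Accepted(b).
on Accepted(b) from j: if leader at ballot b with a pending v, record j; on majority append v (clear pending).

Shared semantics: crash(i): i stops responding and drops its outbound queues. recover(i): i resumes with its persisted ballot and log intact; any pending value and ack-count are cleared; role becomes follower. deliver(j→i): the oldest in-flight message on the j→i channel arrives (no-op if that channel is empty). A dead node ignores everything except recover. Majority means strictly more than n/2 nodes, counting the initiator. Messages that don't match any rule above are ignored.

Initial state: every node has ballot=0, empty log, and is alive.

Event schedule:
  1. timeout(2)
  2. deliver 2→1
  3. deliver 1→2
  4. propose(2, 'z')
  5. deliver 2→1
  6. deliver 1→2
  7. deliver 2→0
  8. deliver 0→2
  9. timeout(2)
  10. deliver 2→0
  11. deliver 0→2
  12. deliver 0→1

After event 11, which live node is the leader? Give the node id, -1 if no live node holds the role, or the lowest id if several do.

-1

after 1 — timeout(2): n2:cand/b5/[-]
after 2 — deliver 2→1: n1:foll/b5/[-]
after 3 — deliver 1→2: n2:lead/b5/[-]
after 4 — propose(2,'z'): ·
after 5 — deliver 2→1: n1:foll/b5/[z]
after 6 — deliver 1→2: n2:lead/b5/[z]
after 7 — deliver 2→0: n0:foll/b5/[-]
after 8 — deliver 0→2: ·
after 9 — timeout(2): n2:cand/b8/[z]
after 10 — deliver 2→0: n0:foll/b5/[z]
after 11 — deliver 0→2: ·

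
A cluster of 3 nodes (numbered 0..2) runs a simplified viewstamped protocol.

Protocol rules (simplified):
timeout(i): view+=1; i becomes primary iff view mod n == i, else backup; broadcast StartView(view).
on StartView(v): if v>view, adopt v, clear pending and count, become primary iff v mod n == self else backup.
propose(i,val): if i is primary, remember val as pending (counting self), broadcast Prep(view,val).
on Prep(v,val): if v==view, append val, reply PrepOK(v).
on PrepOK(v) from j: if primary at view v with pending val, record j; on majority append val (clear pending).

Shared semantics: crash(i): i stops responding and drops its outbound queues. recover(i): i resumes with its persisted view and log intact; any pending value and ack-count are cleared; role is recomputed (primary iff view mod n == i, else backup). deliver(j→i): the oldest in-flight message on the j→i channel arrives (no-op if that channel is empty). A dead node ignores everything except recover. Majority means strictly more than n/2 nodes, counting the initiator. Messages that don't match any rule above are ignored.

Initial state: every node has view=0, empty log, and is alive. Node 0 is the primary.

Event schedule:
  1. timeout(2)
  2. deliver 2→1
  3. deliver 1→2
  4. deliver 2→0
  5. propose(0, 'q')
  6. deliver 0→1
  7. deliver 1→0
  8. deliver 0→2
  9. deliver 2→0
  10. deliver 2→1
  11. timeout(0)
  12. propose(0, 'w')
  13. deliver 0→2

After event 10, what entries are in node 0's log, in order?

empty

[1] timeout(2) → N2(back v1 [-])
[2] deliver 2→1 → N1(prim v1 [-])
[3] deliver 1→2 → ∅
[4] deliver 2→0 → N0(back v1 [-])
[5] propose(0,'q') → ∅
[6] deliver 0→1 → ∅
[7] deliver 1→0 → ∅
[8] deliver 0→2 → ∅
[9] deliver 2→0 → ∅
[10] deliver 2→1 → ∅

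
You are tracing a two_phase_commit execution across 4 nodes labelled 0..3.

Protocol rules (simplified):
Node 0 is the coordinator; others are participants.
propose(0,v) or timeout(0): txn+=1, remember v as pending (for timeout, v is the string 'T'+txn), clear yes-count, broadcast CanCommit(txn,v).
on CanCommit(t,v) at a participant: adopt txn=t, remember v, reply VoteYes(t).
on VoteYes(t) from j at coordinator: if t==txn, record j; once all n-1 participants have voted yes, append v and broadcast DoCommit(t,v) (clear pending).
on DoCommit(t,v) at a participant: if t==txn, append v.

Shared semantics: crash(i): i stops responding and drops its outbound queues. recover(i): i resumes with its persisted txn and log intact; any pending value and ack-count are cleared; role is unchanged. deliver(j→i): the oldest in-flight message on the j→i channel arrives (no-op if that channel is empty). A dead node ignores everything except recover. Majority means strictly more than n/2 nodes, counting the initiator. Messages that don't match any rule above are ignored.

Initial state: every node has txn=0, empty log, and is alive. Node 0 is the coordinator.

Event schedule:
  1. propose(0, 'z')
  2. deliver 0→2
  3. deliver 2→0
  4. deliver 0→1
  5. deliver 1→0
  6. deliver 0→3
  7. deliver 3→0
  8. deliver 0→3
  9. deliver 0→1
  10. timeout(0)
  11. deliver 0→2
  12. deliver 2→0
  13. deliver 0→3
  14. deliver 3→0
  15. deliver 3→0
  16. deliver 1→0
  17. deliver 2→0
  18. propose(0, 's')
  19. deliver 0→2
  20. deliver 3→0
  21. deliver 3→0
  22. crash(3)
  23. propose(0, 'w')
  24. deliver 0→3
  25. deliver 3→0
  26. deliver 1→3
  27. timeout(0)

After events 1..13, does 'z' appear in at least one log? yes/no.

yes

[1] propose(0,'z') → N0(coor t1 [-])
[2] deliver 0→2 → N2(part t1 [-])
[3] deliver 2→0 → ∅
[4] deliver 0→1 → N1(part t1 [-])
[5] deliver 1→0 → ∅
[6] deliver 0→3 → N3(part t1 [-])
[7] deliver 3→0 → N0(coor t1 [z])
[8] deliver 0→3 → N3(part t1 [z])
[9] deliver 0→1 → N1(part t1 [z])
[10] timeout(0) → N0(coor t2 [z])
[11] deliver 0→2 → N2(part t1 [z])
[12] deliver 2→0 → ∅
[13] deliver 0→3 → N3(part t2 [z])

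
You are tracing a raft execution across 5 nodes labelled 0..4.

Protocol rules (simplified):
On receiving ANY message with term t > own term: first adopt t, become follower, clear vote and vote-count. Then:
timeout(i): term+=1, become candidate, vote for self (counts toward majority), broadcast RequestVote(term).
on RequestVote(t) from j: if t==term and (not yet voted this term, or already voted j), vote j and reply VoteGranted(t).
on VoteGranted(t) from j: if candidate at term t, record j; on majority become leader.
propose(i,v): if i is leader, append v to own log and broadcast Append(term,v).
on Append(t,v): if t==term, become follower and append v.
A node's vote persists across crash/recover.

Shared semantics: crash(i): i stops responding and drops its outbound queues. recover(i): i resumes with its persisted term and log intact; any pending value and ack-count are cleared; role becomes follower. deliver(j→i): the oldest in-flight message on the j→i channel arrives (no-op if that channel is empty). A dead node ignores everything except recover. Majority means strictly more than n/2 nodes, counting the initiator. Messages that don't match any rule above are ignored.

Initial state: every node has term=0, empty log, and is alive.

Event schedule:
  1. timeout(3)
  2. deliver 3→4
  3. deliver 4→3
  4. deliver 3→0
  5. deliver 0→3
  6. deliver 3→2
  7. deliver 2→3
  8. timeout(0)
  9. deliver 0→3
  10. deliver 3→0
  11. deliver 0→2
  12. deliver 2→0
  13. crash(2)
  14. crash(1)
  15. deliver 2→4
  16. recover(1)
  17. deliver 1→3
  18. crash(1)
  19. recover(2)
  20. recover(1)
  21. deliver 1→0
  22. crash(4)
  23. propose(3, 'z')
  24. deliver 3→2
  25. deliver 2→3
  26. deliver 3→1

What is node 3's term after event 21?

2

after 1 — timeout(3): n3:cand/t1/[-]
after 2 — deliver 3→4: n4:foll/t1/[-]
after 3 — deliver 4→3: ·
after 4 — deliver 3→0: n0:foll/t1/[-]
after 5 — deliver 0→3: n3:lead/t1/[-]
after 6 — deliver 3→2: n2:foll/t1/[-]
after 7 — deliver 2→3: ·
after 8 — timeout(0): n0:cand/t2/[-]
after 9 — deliver 0→3: n3:foll/t2/[-]
after 10 — deliver 3→0: ·
after 11 — deliver 0→2: n2:foll/t2/[-]
after 12 — deliver 2→0: n0:lead/t2/[-]
after 13 — crash(2): n2:✗foll/t2/[-]
after 14 — crash(1): n1:✗foll/t0/[-]
after 15 — deliver 2→4: ·
after 16 — recover(1): n1:foll/t0/[-]
after 17 — deliver 1→3: ·
after 18 — crash(1): n1:✗foll/t0/[-]
after 19 — recover(2): n2:foll/t2/[-]
after 20 — recover(1): n1:foll/t0/[-]
after 21 — deliver 1→0: ·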